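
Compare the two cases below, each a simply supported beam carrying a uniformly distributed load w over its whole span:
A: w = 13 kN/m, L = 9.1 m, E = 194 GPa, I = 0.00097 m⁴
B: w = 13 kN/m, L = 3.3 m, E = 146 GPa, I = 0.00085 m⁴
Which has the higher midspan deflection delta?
Model: a simply supported beam carrying a uniformly distributed load w over its whole span, so delta = (5·w·L^4) / (384·E·I) (SI units).
  A: delta = (5 × 13000 × 9.1^4) / (384 × (1.94 × 10¹¹) × 0.00097) = 0.006168 m = 6.168 mm
  B: delta = (5 × 13000 × 3.3^4) / (384 × (1.46 × 10¹¹) × 0.00085) = 0.0001618 m = 0.1618 mm
6.168 mm > 0.1618 mm, so A is larger.
Final answer: A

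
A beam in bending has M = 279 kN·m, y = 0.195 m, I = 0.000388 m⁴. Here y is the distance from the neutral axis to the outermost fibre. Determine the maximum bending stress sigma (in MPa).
Model: a beam in bending, so sigma = (M·y) / I.
Convert to SI units:
  M = 279 kN·m = 279000 N·m
Substitute:
  sigma = (279000 × 0.195) / 0.000388
  sigma = 1.402 × 10⁸ Pa
Convert: sigma = 1.402 × 10⁸ Pa = 140.2 MPa
Final answer: sigma = 140.2 MPa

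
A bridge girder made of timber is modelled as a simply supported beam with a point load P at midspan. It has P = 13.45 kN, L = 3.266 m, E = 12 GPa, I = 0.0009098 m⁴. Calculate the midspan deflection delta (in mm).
Model: a simply supported beam with a point load P at midspan, so delta = (P·L^3) / (48·E·I).
Convert to SI units:
  P = 13.45 kN = 13450 N
  E = 12 GPa = 1.2 × 10¹⁰ Pa
Substitute:
  delta = (13450 × 3.266^3) / (48 × (1.2 × 10¹⁰) × 0.0009098)
  delta = 0.0008941 m
Convert: delta = 0.0008941 m = 0.8941 mm
Final answer: delta = 0.8941 mm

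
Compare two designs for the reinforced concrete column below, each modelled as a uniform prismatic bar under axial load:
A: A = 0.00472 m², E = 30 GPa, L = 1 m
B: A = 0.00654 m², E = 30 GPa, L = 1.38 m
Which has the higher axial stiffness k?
Model: a uniform prismatic bar under axial load, so k = (A·E) / L (SI units).
  A: k = (0.00472 × (3 × 10¹⁰)) / 1 = 1.416 × 10⁸ N/m = 141.6 MN/m
  B: k = (0.00654 × (3 × 10¹⁰)) / 1.38 = 1.422 × 10⁸ N/m = 142.2 MN/m
142.2 MN/m > 141.6 MN/m, so B is larger.
Final answer: B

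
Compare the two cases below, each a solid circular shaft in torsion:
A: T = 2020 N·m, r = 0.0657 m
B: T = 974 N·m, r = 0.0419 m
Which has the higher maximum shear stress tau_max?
Model: a solid circular shaft in torsion, so tau_max = (2·T) / (π·r^3) (SI units).
  A: tau_max = (2 × 2020) / (π × 0.0657^3) = 4.535 × 10⁶ Pa = 4.535 MPa
  B: tau_max = (2 × 974) / (π × 0.0419^3) = 8.429 × 10⁶ Pa = 8.429 MPa
8.429 MPa > 4.535 MPa, so B is larger.
Final answer: B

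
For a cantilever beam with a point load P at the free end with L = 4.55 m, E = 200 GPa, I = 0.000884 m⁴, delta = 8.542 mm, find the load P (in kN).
Model: a cantilever beam with a point load P at the free end, so delta = (P·L^3) / (3·E·I).
Solve for P: P = (3·delta·E·I) / L^3.
Convert to SI units:
  E = 200 GPa = 2 × 10¹¹ Pa
  delta = 8.542 mm = 0.008542 m
Substitute:
  P = (3 × 0.008542 × (2 × 10¹¹) × 0.000884) / 4.55^3
  P = 48100 N
Convert: P = 48100 N = 48.1 kN
Final answer: P = 48.1 kN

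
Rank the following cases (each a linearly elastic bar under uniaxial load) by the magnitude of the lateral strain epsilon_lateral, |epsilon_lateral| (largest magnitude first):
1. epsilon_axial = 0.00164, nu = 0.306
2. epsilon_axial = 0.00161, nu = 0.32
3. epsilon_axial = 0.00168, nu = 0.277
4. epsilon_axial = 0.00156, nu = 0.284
Model: a linearly elastic bar under uniaxial load, so epsilon_lateral = -nu·epsilon_axial (SI units).
  Case 1: epsilon_lateral = -(0.306 × 0.00164) = -0.0005018
  Case 2: epsilon_lateral = -(0.32 × 0.00161) = -0.0005152
  Case 3: epsilon_lateral = -(0.277 × 0.00168) = -0.0004654
  Case 4: epsilon_lateral = -(0.284 × 0.00156) = -0.000443
Ordering by |epsilon_lateral|: 0.0005152 (case 2) > 0.0005018 (case 1) > 0.0004654 (case 3) > 0.000443 (case 4)
Final answer: 2, 1, 3, 4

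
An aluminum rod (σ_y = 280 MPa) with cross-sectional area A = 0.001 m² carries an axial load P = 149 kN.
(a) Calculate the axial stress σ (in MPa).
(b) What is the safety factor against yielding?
(a) Axial stress σ = P/A. Convert P = 149 kN = 149000 N.
  σ = 149000 / 0.001 = 1.49 × 10⁸ Pa = 149 MPa
(b) Safety factor SF = σ_y/σ = 280 / 149 = 1.879
Final answer: (a) σ = 149 MPa, (b) SF = 1.879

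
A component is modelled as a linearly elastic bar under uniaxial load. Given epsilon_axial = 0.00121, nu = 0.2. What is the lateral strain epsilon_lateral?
Model: a linearly elastic bar under uniaxial load, so epsilon_lateral = -nu·epsilon_axial.
Substitute:
  epsilon_lateral = -(0.2 × 0.00121)
  epsilon_lateral = -0.000242
Final answer: epsilon_lateral = -0.000242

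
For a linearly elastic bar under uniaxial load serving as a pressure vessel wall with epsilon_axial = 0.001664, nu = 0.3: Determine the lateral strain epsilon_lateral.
Model: a linearly elastic bar under uniaxial load, so epsilon_lateral = -nu·epsilon_axial.
Substitute:
  epsilon_lateral = -(0.3 × 0.001664)
  epsilon_lateral = -0.0004992
Final answer: epsilon_lateral = -0.0004992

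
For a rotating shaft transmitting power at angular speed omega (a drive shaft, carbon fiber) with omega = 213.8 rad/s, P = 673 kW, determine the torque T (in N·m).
Model: a rotating shaft transmitting power at angular speed omega, so P = T·omega.
Solve for T: T = P / omega.
Convert to SI units:
  P = 673 kW = 673000 W
Substitute:
  T = 673000 / 213.8
  T = 3148 N·m
Final answer: T = 3148 N·m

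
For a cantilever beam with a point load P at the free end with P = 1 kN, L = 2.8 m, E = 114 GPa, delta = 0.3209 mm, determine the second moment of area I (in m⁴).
Model: a cantilever beam with a point load P at the free end, so delta = (P·L^3) / (3·E·I).
Solve for I: I = (P·L^3) / (3·delta·E).
Convert to SI units:
  P = 1 kN = 1000 N
  E = 114 GPa = 1.14 × 10¹¹ Pa
  delta = 0.3209 mm = 0.0003209 m
Substitute:
  I = (1000 × 2.8^3) / (3 × 0.0003209 × (1.14 × 10¹¹))
  I = 0.0002 m⁴
Final answer: I = 0.0002 m⁴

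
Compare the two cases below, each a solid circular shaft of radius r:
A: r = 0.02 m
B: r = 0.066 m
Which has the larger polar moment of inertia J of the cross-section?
Model: a solid circular shaft of radius r, so J = (π·r^4) / 2 (SI units).
  A: J = (π × 0.02^4) / 2 = 2.513 × 10⁻⁷ m⁴
  B: J = (π × 0.066^4) / 2 = 2.981 × 10⁻⁵ m⁴
2.981 × 10⁻⁵ m⁴ > 2.513 × 10⁻⁷ m⁴, so B is larger.
Final answer: B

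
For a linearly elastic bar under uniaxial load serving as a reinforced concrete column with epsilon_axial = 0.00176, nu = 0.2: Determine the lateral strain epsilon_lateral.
Model: a linearly elastic bar under uniaxial load, so epsilon_lateral = -nu·epsilon_axial.
Substitute:
  epsilon_lateral = -(0.2 × 0.00176)
  epsilon_lateral = -0.000352
Final answer: epsilon_lateral = -0.000352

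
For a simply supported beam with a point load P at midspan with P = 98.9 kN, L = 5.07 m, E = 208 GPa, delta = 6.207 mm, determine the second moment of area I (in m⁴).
Model: a simply supported beam with a point load P at midspan, so delta = (P·L^3) / (48·E·I).
Solve for I: I = (P·L^3) / (48·delta·E).
Convert to SI units:
  P = 98.9 kN = 98900 N
  E = 208 GPa = 2.08 × 10¹¹ Pa
  delta = 6.207 mm = 0.006207 m
Substitute:
  I = (98900 × 5.07^3) / (48 × 0.006207 × (2.08 × 10¹¹))
  I = 0.000208 m⁴
Final answer: I = 0.000208 m⁴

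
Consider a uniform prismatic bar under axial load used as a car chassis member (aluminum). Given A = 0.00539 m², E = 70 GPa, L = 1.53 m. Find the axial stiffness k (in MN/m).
Model: a uniform prismatic bar under axial load, so k = (A·E) / L.
Convert to SI units:
  E = 70 GPa = 7 × 10¹⁰ Pa
Substitute:
  k = (0.00539 × (7 × 10¹⁰)) / 1.53
  k = 2.466 × 10⁸ N/m
Convert: k = 2.466 × 10⁸ N/m = 246.6 MN/m
Final answer: k = 246.6 MN/m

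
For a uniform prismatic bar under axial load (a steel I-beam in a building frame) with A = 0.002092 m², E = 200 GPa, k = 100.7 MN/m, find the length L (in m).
Model: a uniform prismatic bar under axial load, so k = (A·E) / L.
Solve for L: L = (A·E) / k.
Convert to SI units:
  E = 200 GPa = 2 × 10¹¹ Pa
  k = 100.7 MN/m = 1.007 × 10⁸ N/m
Substitute:
  L = (0.002092 × (2 × 10¹¹)) / (1.007 × 10⁸)
  L = 4.155 m
Final answer: L = 4.155 m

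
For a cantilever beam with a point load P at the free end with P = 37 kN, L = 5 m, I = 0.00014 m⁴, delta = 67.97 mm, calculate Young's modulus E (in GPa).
Model: a cantilever beam with a point load P at the free end, so delta = (P·L^3) / (3·E·I).
Solve for E: E = (P·L^3) / (3·delta·I).
Convert to SI units:
  P = 37 kN = 37000 N
  delta = 67.97 mm = 0.06797 m
Substitute:
  E = (37000 × 5^3) / (3 × 0.06797 × 0.00014)
  E = 1.62 × 10¹¹ Pa
Convert: E = 1.62 × 10¹¹ Pa = 162 GPa
Final answer: E = 162 GPa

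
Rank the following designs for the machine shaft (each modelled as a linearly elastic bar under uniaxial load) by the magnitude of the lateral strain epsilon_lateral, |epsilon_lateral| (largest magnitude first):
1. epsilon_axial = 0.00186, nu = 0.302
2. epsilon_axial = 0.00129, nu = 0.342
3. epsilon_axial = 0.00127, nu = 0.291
Model: a linearly elastic bar under uniaxial load, so epsilon_lateral = -nu·epsilon_axial (SI units).
  Case 1: epsilon_lateral = -(0.302 × 0.00186) = -0.0005617
  Case 2: epsilon_lateral = -(0.342 × 0.00129) = -0.0004412
  Case 3: epsilon_lateral = -(0.291 × 0.00127) = -0.0003696
Ordering by |epsilon_lateral|: 0.0005617 (case 1) > 0.0004412 (case 2) > 0.0003696 (case 3)
Final answer: 1, 2, 3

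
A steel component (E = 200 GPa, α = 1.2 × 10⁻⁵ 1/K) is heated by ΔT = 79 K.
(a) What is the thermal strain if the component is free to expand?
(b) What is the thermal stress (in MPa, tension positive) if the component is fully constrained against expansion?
(a) Free thermal strain ε_th = α·ΔT = (1.2 × 10⁻⁵) × 79 = 0.000948
(b) Fully constrained, the expansion is suppressed, so σ = -E·α·ΔT. Convert E = 200 GPa = 2 × 10¹¹ Pa.
  σ = -(2 × 10¹¹) × (1.2 × 10⁻⁵) × 79 = -1.896 × 10⁸ Pa = -189.6 MPa (compressive)
Final answer: (a) ε_th = 0.000948, (b) σ = -189.6 MPa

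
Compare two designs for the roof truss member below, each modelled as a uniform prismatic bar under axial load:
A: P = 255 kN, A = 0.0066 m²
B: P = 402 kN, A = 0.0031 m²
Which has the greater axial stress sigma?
Model: a uniform prismatic bar under axial load, so sigma = P / A (SI units).
  A: sigma = 255000 / 0.0066 = 3.864 × 10⁷ Pa = 38.64 MPa
  B: sigma = 402000 / 0.0031 = 1.297 × 10⁸ Pa = 129.7 MPa
129.7 MPa > 38.64 MPa, so B is larger.
Final answer: B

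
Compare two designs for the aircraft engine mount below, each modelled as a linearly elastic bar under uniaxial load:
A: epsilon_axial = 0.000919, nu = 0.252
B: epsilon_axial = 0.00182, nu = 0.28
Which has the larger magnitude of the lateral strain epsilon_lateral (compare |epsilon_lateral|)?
Model: a linearly elastic bar under uniaxial load, so epsilon_lateral = -nu·epsilon_axial (SI units).
  A: epsilon_lateral = -(0.252 × 0.000919) = -0.0002316
  B: epsilon_lateral = -(0.28 × 0.00182) = -0.0005096
|epsilon_lateral|: A = 0.0002316, B = 0.0005096, so B is larger in magnitude.
Final answer: B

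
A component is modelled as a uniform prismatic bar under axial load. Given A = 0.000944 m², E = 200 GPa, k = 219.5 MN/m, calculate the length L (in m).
Model: a uniform prismatic bar under axial load, so k = (A·E) / L.
Solve for L: L = (A·E) / k.
Convert to SI units:
  E = 200 GPa = 2 × 10¹¹ Pa
  k = 219.5 MN/m = 2.195 × 10⁸ N/m
Substitute:
  L = (0.000944 × (2 × 10¹¹)) / (2.195 × 10⁸)
  L = 0.8601 m
Final answer: L = 0.8601 m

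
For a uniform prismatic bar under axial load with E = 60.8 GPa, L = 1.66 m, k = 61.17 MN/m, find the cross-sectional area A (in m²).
Model: a uniform prismatic bar under axial load, so k = (A·E) / L.
Solve for A: A = (k·L) / E.
Convert to SI units:
  E = 60.8 GPa = 6.08 × 10¹⁰ Pa
  k = 61.17 MN/m = 6.117 × 10⁷ N/m
Substitute:
  A = ((6.117 × 10⁷) × 1.66) / (6.08 × 10¹⁰)
  A = 0.00167 m²
Final answer: A = 0.00167 m²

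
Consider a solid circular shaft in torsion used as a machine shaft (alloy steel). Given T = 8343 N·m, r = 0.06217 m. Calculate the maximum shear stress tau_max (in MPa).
Model: a solid circular shaft in torsion, so tau_max = (2·T) / (π·r^3).
Substitute:
  tau_max = (2 × 8343) / (π × 0.06217^3)
  tau_max = 2.21 × 10⁷ Pa
Convert: tau_max = 2.21 × 10⁷ Pa = 22.1 MPa
Final answer: tau_max = 22.1 MPa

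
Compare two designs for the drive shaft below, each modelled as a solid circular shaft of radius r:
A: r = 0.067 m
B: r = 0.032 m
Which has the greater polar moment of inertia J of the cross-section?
Model: a solid circular shaft of radius r, so J = (π·r^4) / 2 (SI units).
  A: J = (π × 0.067^4) / 2 = 3.165 × 10⁻⁵ m⁴
  B: J = (π × 0.032^4) / 2 = 1.647 × 10⁻⁶ m⁴
3.165 × 10⁻⁵ m⁴ > 1.647 × 10⁻⁶ m⁴, so A is larger.
Final answer: A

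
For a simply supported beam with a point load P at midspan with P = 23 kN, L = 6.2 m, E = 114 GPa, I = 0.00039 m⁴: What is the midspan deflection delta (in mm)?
Model: a simply supported beam with a point load P at midspan, so delta = (P·L^3) / (48·E·I).
Convert to SI units:
  P = 23 kN = 23000 N
  E = 114 GPa = 1.14 × 10¹¹ Pa
Substitute:
  delta = (23000 × 6.2^3) / (48 × (1.14 × 10¹¹) × 0.00039)
  delta = 0.002569 m
Convert: delta = 0.002569 m = 2.569 mm
Final answer: delta = 2.569 mm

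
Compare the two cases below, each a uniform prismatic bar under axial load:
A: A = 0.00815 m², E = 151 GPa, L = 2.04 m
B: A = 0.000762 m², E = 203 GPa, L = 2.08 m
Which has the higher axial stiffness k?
Model: a uniform prismatic bar under axial load, so k = (A·E) / L (SI units).
  A: k = (0.00815 × (1.51 × 10¹¹)) / 2.04 = 6.033 × 10⁸ N/m = 603.3 MN/m
  B: k = (0.000762 × (2.03 × 10¹¹)) / 2.08 = 7.437 × 10⁷ N/m = 74.37 MN/m
603.3 MN/m > 74.37 MN/m, so A is larger.
Final answer: A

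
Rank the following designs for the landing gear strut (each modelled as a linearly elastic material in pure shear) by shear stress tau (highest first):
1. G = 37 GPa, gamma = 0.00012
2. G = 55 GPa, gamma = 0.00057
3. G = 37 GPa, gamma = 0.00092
Model: a linearly elastic material in pure shear, so tau = G·gamma (SI units).
  Case 1: tau = (3.7 × 10¹⁰) × 0.00012 = 4.44 × 10⁶ Pa = 4.44 MPa
  Case 2: tau = (5.5 × 10¹⁰) × 0.00057 = 3.135 × 10⁷ Pa = 31.35 MPa
  Case 3: tau = (3.7 × 10¹⁰) × 0.00092 = 3.404 × 10⁷ Pa = 34.04 MPa
Ordering: 34.04 MPa (case 3) > 31.35 MPa (case 2) > 4.44 MPa (case 1)
Final answer: 3, 2, 1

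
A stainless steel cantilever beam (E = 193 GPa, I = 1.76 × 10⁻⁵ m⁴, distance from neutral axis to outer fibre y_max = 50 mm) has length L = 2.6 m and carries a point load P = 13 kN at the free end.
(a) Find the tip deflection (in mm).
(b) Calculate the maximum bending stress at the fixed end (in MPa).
(a) Tip deflection of a cantilever with an end point load: δ = P·L^3 / (3·E·I). Convert P = 13 kN = 13000 N, E = 193 GPa = 1.93 × 10¹¹ Pa.
  δ = (13000 × 2.6^3) / (3 × (1.93 × 10¹¹) × (1.76 × 10⁻⁵)) = 0.02242 m = 22.42 mm
(b) Maximum bending moment at the fixed end: M = P·L = 13000 × 2.6 = 33800 N·m. Convert y_max = 50 mm = 0.05 m.
  σ = M·y_max / I = (33800 × 0.05) / (1.76 × 10⁻⁵) = 9.602 × 10⁷ Pa = 96.02 MPa
Final answer: (a) δ = 22.42 mm, (b) σ = 96.02 MPa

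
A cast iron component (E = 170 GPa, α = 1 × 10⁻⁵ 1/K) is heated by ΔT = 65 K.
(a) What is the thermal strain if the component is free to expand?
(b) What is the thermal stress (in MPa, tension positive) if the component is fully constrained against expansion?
(a) Free thermal strain ε_th = α·ΔT = (1 × 10⁻⁵) × 65 = 0.00065
(b) Fully constrained, the expansion is suppressed, so σ = -E·α·ΔT. Convert E = 170 GPa = 1.7 × 10¹¹ Pa.
  σ = -(1.7 × 10¹¹) × (1 × 10⁻⁵) × 65 = -1.105 × 10⁸ Pa = -110.5 MPa (compressive)
Final answer: (a) ε_th = 0.00065, (b) σ = -110.5 MPa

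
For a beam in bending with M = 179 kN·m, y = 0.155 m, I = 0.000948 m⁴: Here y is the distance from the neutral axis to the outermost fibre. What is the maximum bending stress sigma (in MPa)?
Model: a beam in bending, so sigma = (M·y) / I.
Convert to SI units:
  M = 179 kN·m = 179000 N·m
Substitute:
  sigma = (179000 × 0.155) / 0.000948
  sigma = 2.927 × 10⁷ Pa
Convert: sigma = 2.927 × 10⁷ Pa = 29.27 MPa
Final answer: sigma = 29.27 MPa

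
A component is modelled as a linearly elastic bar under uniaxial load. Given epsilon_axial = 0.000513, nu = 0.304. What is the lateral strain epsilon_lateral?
Model: a linearly elastic bar under uniaxial load, so epsilon_lateral = -nu·epsilon_axial.
Substitute:
  epsilon_lateral = -(0.304 × 0.000513)
  epsilon_lateral = -0.000156
Final answer: epsilon_lateral = -0.000156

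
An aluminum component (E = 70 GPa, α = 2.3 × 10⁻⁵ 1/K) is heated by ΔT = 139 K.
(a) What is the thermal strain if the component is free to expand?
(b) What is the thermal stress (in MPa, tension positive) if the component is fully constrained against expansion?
(a) Free thermal strain ε_th = α·ΔT = (2.3 × 10⁻⁵) × 139 = 0.003197
(b) Fully constrained, the expansion is suppressed, so σ = -E·α·ΔT. Convert E = 70 GPa = 7 × 10¹⁰ Pa.
  σ = -(7 × 10¹⁰) × (2.3 × 10⁻⁵) × 139 = -2.238 × 10⁸ Pa = -223.8 MPa (compressive)
Final answer: (a) ε_th = 0.003197, (b) σ = -223.8 MPa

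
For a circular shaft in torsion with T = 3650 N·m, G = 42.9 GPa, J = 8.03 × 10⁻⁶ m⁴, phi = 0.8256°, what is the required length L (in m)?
Model: a circular shaft in torsion, so phi = (T·L) / (G·J).
Solve for L: L = (phi·G·J) / T.
Convert to SI units:
  G = 42.9 GPa = 4.29 × 10¹⁰ Pa
  phi = 0.8256° = 0.01441 rad
Substitute:
  L = (0.01441 × (4.29 × 10¹⁰) × (8.03 × 10⁻⁶)) / 3650
  L = 1.36 m
Final answer: L = 1.36 m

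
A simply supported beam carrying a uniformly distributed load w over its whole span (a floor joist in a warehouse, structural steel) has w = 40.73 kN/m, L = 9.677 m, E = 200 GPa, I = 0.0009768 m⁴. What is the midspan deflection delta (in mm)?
Model: a simply supported beam carrying a uniformly distributed load w over its whole span, so delta = (5·w·L^4) / (384·E·I).
Convert to SI units:
  w = 40.73 kN/m = 40730 N/m
  E = 200 GPa = 2 × 10¹¹ Pa
Substitute:
  delta = (5 × 40730 × 9.677^4) / (384 × (2 × 10¹¹) × 0.0009768)
  delta = 0.02381 m
Convert: delta = 0.02381 m = 23.81 mm
Final answer: delta = 23.81 mm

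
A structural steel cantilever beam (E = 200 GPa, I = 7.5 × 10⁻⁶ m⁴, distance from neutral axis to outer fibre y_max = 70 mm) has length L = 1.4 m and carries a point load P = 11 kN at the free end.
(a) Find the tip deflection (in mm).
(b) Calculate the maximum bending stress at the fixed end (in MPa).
(a) Tip deflection of a cantilever with an end point load: δ = P·L^3 / (3·E·I). Convert P = 11 kN = 11000 N, E = 200 GPa = 2 × 10¹¹ Pa.
  δ = (11000 × 1.4^3) / (3 × (2 × 10¹¹) × (7.5 × 10⁻⁶)) = 0.006708 m = 6.708 mm
(b) Maximum bending moment at the fixed end: M = P·L = 11000 × 1.4 = 15400 N·m. Convert y_max = 70 mm = 0.07 m.
  σ = M·y_max / I = (15400 × 0.07) / (7.5 × 10⁻⁶) = 1.437 × 10⁸ Pa = 143.7 MPa
Final answer: (a) δ = 6.708 mm, (b) σ = 143.7 MPa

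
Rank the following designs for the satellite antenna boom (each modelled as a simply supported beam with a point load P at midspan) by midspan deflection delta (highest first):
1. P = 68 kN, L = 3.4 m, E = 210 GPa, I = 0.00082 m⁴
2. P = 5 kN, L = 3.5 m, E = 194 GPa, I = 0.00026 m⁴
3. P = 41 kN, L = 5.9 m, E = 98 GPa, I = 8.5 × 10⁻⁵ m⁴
Model: a simply supported beam with a point load P at midspan, so delta = (P·L^3) / (48·E·I) (SI units).
  Case 1: delta = (68000 × 3.4^3) / (48 × (2.1 × 10¹¹) × 0.00082) = 0.0003233 m = 0.3233 mm
  Case 2: delta = (5000 × 3.5^3) / (48 × (1.94 × 10¹¹) × 0.00026) = 8.854 × 10⁻⁵ m = 0.08854 mm
  Case 3: delta = (41000 × 5.9^3) / (48 × (9.8 × 10¹⁰) × (8.5 × 10⁻⁵)) = 0.02106 m = 21.06 mm
Ordering: 21.06 mm (case 3) > 0.3233 mm (case 1) > 0.08854 mm (case 2)
Final answer: 3, 1, 2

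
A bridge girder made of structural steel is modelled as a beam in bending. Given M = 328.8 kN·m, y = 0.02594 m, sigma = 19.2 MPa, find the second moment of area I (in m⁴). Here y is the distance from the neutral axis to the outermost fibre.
Model: a beam in bending, so sigma = (M·y) / I.
Solve for I: I = (M·y) / sigma.
Convert to SI units:
  M = 328.8 kN·m = 328800 N·m
  sigma = 19.2 MPa = 1.92 × 10⁷ Pa
Substitute:
  I = (328800 × 0.02594) / (1.92 × 10⁷)
  I = 0.0004442 m⁴
Final answer: I = 0.0004442 m⁴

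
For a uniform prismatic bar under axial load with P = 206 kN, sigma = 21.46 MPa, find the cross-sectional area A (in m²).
Model: a uniform prismatic bar under axial load, so sigma = P / A.
Solve for A: A = P / sigma.
Convert to SI units:
  P = 206 kN = 206000 N
  sigma = 21.46 MPa = 2.146 × 10⁷ Pa
Substitute:
  A = 206000 / (2.146 × 10⁷)
  A = 0.009599 m²
Final answer: A = 0.009599 m²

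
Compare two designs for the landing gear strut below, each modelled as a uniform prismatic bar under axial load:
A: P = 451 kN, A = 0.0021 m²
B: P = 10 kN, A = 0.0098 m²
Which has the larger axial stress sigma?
Model: a uniform prismatic bar under axial load, so sigma = P / A (SI units).
  A: sigma = 451000 / 0.0021 = 2.148 × 10⁸ Pa = 214.8 MPa
  B: sigma = 10000 / 0.0098 = 1.02 × 10⁶ Pa = 1.02 MPa
214.8 MPa > 1.02 MPa, so A is larger.
Final answer: A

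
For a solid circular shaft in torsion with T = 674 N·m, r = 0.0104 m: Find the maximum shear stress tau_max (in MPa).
Model: a solid circular shaft in torsion, so tau_max = (2·T) / (π·r^3).
Substitute:
  tau_max = (2 × 674) / (π × 0.0104^3)
  tau_max = 3.815 × 10⁸ Pa
Convert: tau_max = 3.815 × 10⁸ Pa = 381.5 MPa
Final answer: tau_max = 381.5 MPa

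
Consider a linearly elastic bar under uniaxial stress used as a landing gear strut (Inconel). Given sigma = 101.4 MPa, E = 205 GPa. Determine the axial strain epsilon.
Model: a linearly elastic bar under uniaxial stress, so epsilon = sigma / E.
Convert to SI units:
  sigma = 101.4 MPa = 1.014 × 10⁸ Pa
  E = 205 GPa = 2.05 × 10¹¹ Pa
Substitute:
  epsilon = (1.014 × 10⁸) / (2.05 × 10¹¹)
  epsilon = 0.0004946
Final answer: epsilon = 0.0004946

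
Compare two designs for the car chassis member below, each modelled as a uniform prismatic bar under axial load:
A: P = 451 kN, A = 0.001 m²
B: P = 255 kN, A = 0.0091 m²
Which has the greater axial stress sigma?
Model: a uniform prismatic bar under axial load, so sigma = P / A (SI units).
  A: sigma = 451000 / 0.001 = 4.51 × 10⁸ Pa = 451 MPa
  B: sigma = 255000 / 0.0091 = 2.802 × 10⁷ Pa = 28.02 MPa
451 MPa > 28.02 MPa, so A is larger.
Final answer: A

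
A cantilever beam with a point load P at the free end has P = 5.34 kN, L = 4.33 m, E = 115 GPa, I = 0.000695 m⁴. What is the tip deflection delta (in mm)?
Model: a cantilever beam with a point load P at the free end, so delta = (P·L^3) / (3·E·I).
Convert to SI units:
  P = 5.34 kN = 5340 N
  E = 115 GPa = 1.15 × 10¹¹ Pa
Substitute:
  delta = (5340 × 4.33^3) / (3 × (1.15 × 10¹¹) × 0.000695)
  delta = 0.001808 m
Convert: delta = 0.001808 m = 1.808 mm
Final answer: delta = 1.808 mm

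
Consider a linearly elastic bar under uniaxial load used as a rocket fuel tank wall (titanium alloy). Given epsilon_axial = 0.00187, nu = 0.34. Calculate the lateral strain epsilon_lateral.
Model: a linearly elastic bar under uniaxial load, so epsilon_lateral = -nu·epsilon_axial.
Substitute:
  epsilon_lateral = -(0.34 × 0.00187)
  epsilon_lateral = -0.0006358
Final answer: epsilon_lateral = -0.0006358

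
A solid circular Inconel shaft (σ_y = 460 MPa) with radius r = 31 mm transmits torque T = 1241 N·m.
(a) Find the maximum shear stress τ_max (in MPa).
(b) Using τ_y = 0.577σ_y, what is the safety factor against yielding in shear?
(a) For a solid circular shaft, τ_max = T·r/J with J = π·r^4/2, i.e. τ_max = 2·T / (π·r^3). Convert r = 31 mm = 0.031 m.
  τ_max = (2 × 1241) / (π × 0.031^3) = 2.652 × 10⁷ Pa = 26.52 MPa
(b) τ_y = 0.577 × 460 = 265.42 MPa
  SF = τ_y/τ_max = 265.42 / 26.52 = 10.01
Final answer: (a) τ_max = 26.52 MPa, (b) SF = 10.01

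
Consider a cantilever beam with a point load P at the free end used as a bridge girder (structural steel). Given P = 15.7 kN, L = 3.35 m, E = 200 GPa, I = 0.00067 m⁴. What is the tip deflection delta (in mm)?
Model: a cantilever beam with a point load P at the free end, so delta = (P·L^3) / (3·E·I).
Convert to SI units:
  P = 15.7 kN = 15700 N
  E = 200 GPa = 2 × 10¹¹ Pa
Substitute:
  delta = (15700 × 3.35^3) / (3 × (2 × 10¹¹) × 0.00067)
  delta = 0.001468 m
Convert: delta = 0.001468 m = 1.468 mm
Final answer: delta = 1.468 mm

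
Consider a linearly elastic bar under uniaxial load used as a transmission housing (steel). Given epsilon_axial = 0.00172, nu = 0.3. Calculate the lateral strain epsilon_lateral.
Model: a linearly elastic bar under uniaxial load, so epsilon_lateral = -nu·epsilon_axial.
Substitute:
  epsilon_lateral = -(0.3 × 0.00172)
  epsilon_lateral = -0.000516
Final answer: epsilon_lateral = -0.000516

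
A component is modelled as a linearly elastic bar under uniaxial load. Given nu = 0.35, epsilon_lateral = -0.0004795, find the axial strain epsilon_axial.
Model: a linearly elastic bar under uniaxial load, so epsilon_lateral = -nu·epsilon_axial.
Solve for epsilon_axial: epsilon_axial = -epsilon_lateral / nu.
Substitute:
  epsilon_axial = -(-0.0004795) / 0.35
  epsilon_axial = 0.00137
Final answer: epsilon_axial = 0.00137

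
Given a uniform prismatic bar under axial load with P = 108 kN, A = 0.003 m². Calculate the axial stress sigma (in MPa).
Model: a uniform prismatic bar under axial load, so sigma = P / A.
Convert to SI units:
  P = 108 kN = 108000 N
Substitute:
  sigma = 108000 / 0.003
  sigma = 3.6 × 10⁷ Pa
Convert: sigma = 3.6 × 10⁷ Pa = 36 MPa
Final answer: sigma = 36 MPa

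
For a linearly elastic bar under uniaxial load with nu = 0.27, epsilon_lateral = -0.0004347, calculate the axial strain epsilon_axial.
Model: a linearly elastic bar under uniaxial load, so epsilon_lateral = -nu·epsilon_axial.
Solve for epsilon_axial: epsilon_axial = -epsilon_lateral / nu.
Substitute:
  epsilon_axial = -(-0.0004347) / 0.27
  epsilon_axial = 0.00161
Final answer: epsilon_axial = 0.00161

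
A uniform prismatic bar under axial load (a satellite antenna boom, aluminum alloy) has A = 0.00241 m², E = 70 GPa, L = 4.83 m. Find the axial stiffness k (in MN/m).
Model: a uniform prismatic bar under axial load, so k = (A·E) / L.
Convert to SI units:
  E = 70 GPa = 7 × 10¹⁰ Pa
Substitute:
  k = (0.00241 × (7 × 10¹⁰)) / 4.83
  k = 3.493 × 10⁷ N/m
Convert: k = 3.493 × 10⁷ N/m = 34.93 MN/m
Final answer: k = 34.93 MN/m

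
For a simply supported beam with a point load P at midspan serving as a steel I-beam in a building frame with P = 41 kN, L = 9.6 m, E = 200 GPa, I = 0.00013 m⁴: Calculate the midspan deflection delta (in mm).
Model: a simply supported beam with a point load P at midspan, so delta = (P·L^3) / (48·E·I).
Convert to SI units:
  P = 41 kN = 41000 N
  E = 200 GPa = 2 × 10¹¹ Pa
Substitute:
  delta = (41000 × 9.6^3) / (48 × (2 × 10¹¹) × 0.00013)
  delta = 0.02907 m
Convert: delta = 0.02907 m = 29.07 mm
Final answer: delta = 29.07 mm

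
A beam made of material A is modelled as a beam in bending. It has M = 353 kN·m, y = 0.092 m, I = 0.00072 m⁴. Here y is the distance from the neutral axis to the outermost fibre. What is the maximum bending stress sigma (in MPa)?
Model: a beam in bending, so sigma = (M·y) / I.
Convert to SI units:
  M = 353 kN·m = 353000 N·m
Substitute:
  sigma = (353000 × 0.092) / 0.00072
  sigma = 4.511 × 10⁷ Pa
Convert: sigma = 4.511 × 10⁷ Pa = 45.11 MPa
Final answer: sigma = 45.11 MPa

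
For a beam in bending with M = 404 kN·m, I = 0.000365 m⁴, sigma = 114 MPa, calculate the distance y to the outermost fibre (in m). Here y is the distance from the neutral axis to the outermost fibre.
Model: a beam in bending, so sigma = (M·y) / I.
Solve for y: y = (sigma·I) / M.
Convert to SI units:
  M = 404 kN·m = 404000 N·m
  sigma = 114 MPa = 1.14 × 10⁸ Pa
Substitute:
  y = ((1.14 × 10⁸) × 0.000365) / 404000
  y = 0.103 m
Final answer: y = 0.103 m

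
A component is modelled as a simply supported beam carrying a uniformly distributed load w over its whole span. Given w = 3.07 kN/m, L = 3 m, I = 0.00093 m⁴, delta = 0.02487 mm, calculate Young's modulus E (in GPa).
Model: a simply supported beam carrying a uniformly distributed load w over its whole span, so delta = (5·w·L^4) / (384·E·I).
Solve for E: E = (5·w·L^4) / (384·delta·I).
Convert to SI units:
  w = 3.07 kN/m = 3070 N/m
  delta = 0.02487 mm = 2.487 × 10⁻⁵ m
Substitute:
  E = (5 × 3070 × 3^4) / (384 × (2.487 × 10⁻⁵) × 0.00093)
  E = 1.4 × 10¹¹ Pa
Convert: E = 1.4 × 10¹¹ Pa = 140 GPa
Final answer: E = 140 GPa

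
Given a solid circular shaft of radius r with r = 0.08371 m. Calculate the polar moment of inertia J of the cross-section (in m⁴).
Model: a solid circular shaft of radius r, so J = (π·r^4) / 2.
Substitute:
  J = (π × 0.08371^4) / 2
  J = 7.713 × 10⁻⁵ m⁴
Final answer: J = 7.713 × 10⁻⁵ m⁴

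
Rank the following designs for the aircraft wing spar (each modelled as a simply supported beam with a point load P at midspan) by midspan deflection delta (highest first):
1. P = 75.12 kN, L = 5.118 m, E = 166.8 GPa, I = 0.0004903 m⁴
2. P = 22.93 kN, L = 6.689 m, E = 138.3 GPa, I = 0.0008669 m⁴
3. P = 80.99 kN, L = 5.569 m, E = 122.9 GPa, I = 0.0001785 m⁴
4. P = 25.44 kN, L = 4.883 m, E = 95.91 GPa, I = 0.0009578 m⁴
Model: a simply supported beam with a point load P at midspan, so delta = (P·L^3) / (48·E·I) (SI units).
  Case 1: delta = (75120 × 5.118^3) / (48 × (1.668 × 10¹¹) × 0.0004903) = 0.002565 m = 2.565 mm
  Case 2: delta = (22930 × 6.689^3) / (48 × (1.383 × 10¹¹) × 0.0008669) = 0.001192 m = 1.192 mm
  Case 3: delta = (80990 × 5.569^3) / (48 × (1.229 × 10¹¹) × 0.0001785) = 0.01328 m = 13.28 mm
  Case 4: delta = (25440 × 4.883^3) / (48 × (9.591 × 10¹⁰) × 0.0009578) = 0.0006717 m = 0.6717 mm
Ordering: 13.28 mm (case 3) > 2.565 mm (case 1) > 1.192 mm (case 2) > 0.6717 mm (case 4)
Final answer: 3, 1, 2, 4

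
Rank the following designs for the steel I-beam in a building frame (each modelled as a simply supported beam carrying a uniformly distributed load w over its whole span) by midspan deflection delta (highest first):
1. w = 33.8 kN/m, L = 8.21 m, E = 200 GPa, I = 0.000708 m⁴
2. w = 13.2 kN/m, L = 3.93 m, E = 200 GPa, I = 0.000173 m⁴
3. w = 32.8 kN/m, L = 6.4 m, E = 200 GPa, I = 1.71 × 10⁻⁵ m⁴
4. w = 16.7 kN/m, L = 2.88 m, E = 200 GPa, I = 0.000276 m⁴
Model: a simply supported beam carrying a uniformly distributed load w over its whole span, so delta = (5·w·L^4) / (384·E·I) (SI units).
  Case 1: delta = (5 × 33800 × 8.21^4) / (384 × (2 × 10¹¹) × 0.000708) = 0.01412 m = 14.12 mm
  Case 2: delta = (5 × 13200 × 3.93^4) / (384 × (2 × 10¹¹) × 0.000173) = 0.001185 m = 1.185 mm
  Case 3: delta = (5 × 32800 × 6.4^4) / (384 × (2 × 10¹¹) × (1.71 × 10⁻⁵)) = 0.2095 m = 209.5 mm
  Case 4: delta = (5 × 16700 × 2.88^4) / (384 × (2 × 10¹¹) × 0.000276) = 0.000271 m = 0.271 mm
Ordering: 209.5 mm (case 3) > 14.12 mm (case 1) > 1.185 mm (case 2) > 0.271 mm (case 4)
Final answer: 3, 1, 2, 4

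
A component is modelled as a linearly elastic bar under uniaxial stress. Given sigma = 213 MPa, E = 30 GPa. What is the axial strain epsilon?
Model: a linearly elastic bar under uniaxial stress, so epsilon = sigma / E.
Convert to SI units:
  sigma = 213 MPa = 2.13 × 10⁸ Pa
  E = 30 GPa = 3 × 10¹⁰ Pa
Substitute:
  epsilon = (2.13 × 10⁸) / (3 × 10¹⁰)
  epsilon = 0.0071
Final answer: epsilon = 0.0071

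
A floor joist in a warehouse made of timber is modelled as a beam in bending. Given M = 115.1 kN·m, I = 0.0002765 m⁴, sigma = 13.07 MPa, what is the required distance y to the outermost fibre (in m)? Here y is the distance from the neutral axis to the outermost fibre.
Model: a beam in bending, so sigma = (M·y) / I.
Solve for y: y = (sigma·I) / M.
Convert to SI units:
  M = 115.1 kN·m = 115100 N·m
  sigma = 13.07 MPa = 1.307 × 10⁷ Pa
Substitute:
  y = ((1.307 × 10⁷) × 0.0002765) / 115100
  y = 0.0314 m
Final answer: y = 0.0314 m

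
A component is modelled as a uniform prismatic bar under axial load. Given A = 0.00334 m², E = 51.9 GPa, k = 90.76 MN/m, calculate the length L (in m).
Model: a uniform prismatic bar under axial load, so k = (A·E) / L.
Solve for L: L = (A·E) / k.
Convert to SI units:
  E = 51.9 GPa = 5.19 × 10¹⁰ Pa
  k = 90.76 MN/m = 9.076 × 10⁷ N/m
Substitute:
  L = (0.00334 × (5.19 × 10¹⁰)) / (9.076 × 10⁷)
  L = 1.91 m
Final answer: L = 1.91 m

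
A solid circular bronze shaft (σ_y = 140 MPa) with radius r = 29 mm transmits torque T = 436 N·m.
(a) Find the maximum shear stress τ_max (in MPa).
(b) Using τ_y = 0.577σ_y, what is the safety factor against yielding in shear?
(a) For a solid circular shaft, τ_max = T·r/J with J = π·r^4/2, i.e. τ_max = 2·T / (π·r^3). Convert r = 29 mm = 0.029 m.
  τ_max = (2 × 436) / (π × 0.029^3) = 1.138 × 10⁷ Pa = 11.38 MPa
(b) τ_y = 0.577 × 140 = 80.78 MPa
  SF = τ_y/τ_max = 80.78 / 11.38 = 7.098
Final answer: (a) τ_max = 11.38 MPa, (b) SF = 7.098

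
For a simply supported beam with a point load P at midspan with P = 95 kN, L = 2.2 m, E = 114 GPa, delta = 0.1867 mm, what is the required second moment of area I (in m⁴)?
Model: a simply supported beam with a point load P at midspan, so delta = (P·L^3) / (48·E·I).
Solve for I: I = (P·L^3) / (48·delta·E).
Convert to SI units:
  P = 95 kN = 95000 N
  E = 114 GPa = 1.14 × 10¹¹ Pa
  delta = 0.1867 mm = 0.0001867 m
Substitute:
  I = (95000 × 2.2^3) / (48 × 0.0001867 × (1.14 × 10¹¹))
  I = 0.0009902 m⁴
Final answer: I = 0.0009902 m⁴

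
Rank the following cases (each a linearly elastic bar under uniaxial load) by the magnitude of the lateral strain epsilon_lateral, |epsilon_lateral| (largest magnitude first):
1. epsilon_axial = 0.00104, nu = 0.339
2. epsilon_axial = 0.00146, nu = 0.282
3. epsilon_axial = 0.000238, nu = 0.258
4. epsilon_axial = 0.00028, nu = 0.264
Model: a linearly elastic bar under uniaxial load, so epsilon_lateral = -nu·epsilon_axial (SI units).
  Case 1: epsilon_lateral = -(0.339 × 0.00104) = -0.0003526
  Case 2: epsilon_lateral = -(0.282 × 0.00146) = -0.0004117
  Case 3: epsilon_lateral = -(0.258 × 0.000238) = -6.14 × 10⁻⁵
  Case 4: epsilon_lateral = -(0.264 × 0.00028) = -7.392 × 10⁻⁵
Ordering by |epsilon_lateral|: 0.0004117 (case 2) > 0.0003526 (case 1) > 7.392 × 10⁻⁵ (case 4) > 6.14 × 10⁻⁵ (case 3)
Final answer: 2, 1, 4, 3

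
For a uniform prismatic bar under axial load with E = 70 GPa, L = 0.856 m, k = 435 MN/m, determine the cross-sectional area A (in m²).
Model: a uniform prismatic bar under axial load, so k = (A·E) / L.
Solve for A: A = (k·L) / E.
Convert to SI units:
  E = 70 GPa = 7 × 10¹⁰ Pa
  k = 435 MN/m = 4.35 × 10⁸ N/m
Substitute:
  A = ((4.35 × 10⁸) × 0.856) / (7 × 10¹⁰)
  A = 0.005319 m²
Final answer: A = 0.005319 m²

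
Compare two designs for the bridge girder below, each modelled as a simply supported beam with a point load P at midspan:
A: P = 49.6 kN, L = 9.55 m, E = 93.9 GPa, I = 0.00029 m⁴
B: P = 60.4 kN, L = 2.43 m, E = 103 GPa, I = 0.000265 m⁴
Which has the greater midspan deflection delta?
Model: a simply supported beam with a point load P at midspan, so delta = (P·L^3) / (48·E·I) (SI units).
  A: delta = (49600 × 9.55^3) / (48 × (9.39 × 10¹⁰) × 0.00029) = 0.03305 m = 33.05 mm
  B: delta = (60400 × 2.43^3) / (48 × (1.03 × 10¹¹) × 0.000265) = 0.0006615 m = 0.6615 mm
33.05 mm > 0.6615 mm, so A is larger.
Final answer: A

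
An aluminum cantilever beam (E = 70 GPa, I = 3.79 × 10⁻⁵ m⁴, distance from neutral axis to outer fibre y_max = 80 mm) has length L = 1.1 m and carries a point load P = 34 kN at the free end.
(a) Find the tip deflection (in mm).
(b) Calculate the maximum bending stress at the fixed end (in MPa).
(a) Tip deflection of a cantilever with an end point load: δ = P·L^3 / (3·E·I). Convert P = 34 kN = 34000 N, E = 70 GPa = 7 × 10¹⁰ Pa.
  δ = (34000 × 1.1^3) / (3 × (7 × 10¹⁰) × (3.79 × 10⁻⁵)) = 0.005686 m = 5.686 mm
(b) Maximum bending moment at the fixed end: M = P·L = 34000 × 1.1 = 37400 N·m. Convert y_max = 80 mm = 0.08 m.
  σ = M·y_max / I = (37400 × 0.08) / (3.79 × 10⁻⁵) = 7.894 × 10⁷ Pa = 78.94 MPa
Final answer: (a) δ = 5.686 mm, (b) σ = 78.94 MPa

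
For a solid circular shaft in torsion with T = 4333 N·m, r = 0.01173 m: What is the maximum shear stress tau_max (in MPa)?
Model: a solid circular shaft in torsion, so tau_max = (2·T) / (π·r^3).
Substitute:
  tau_max = (2 × 4333) / (π × 0.01173^3)
  tau_max = 1.709 × 10⁹ Pa
Convert: tau_max = 1.709 × 10⁹ Pa = 1709 MPa
Final answer: tau_max = 1709 MPa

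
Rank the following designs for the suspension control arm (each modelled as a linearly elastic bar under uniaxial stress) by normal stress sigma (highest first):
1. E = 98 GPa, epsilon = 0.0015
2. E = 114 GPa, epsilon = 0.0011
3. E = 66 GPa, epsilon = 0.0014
Model: a linearly elastic bar under uniaxial stress, so sigma = E·epsilon (SI units).
  Case 1: sigma = (9.8 × 10¹⁰) × 0.0015 = 1.47 × 10⁸ Pa = 147 MPa
  Case 2: sigma = (1.14 × 10¹¹) × 0.0011 = 1.254 × 10⁸ Pa = 125.4 MPa
  Case 3: sigma = (6.6 × 10¹⁰) × 0.0014 = 9.24 × 10⁷ Pa = 92.4 MPa
Ordering: 147 MPa (case 1) > 125.4 MPa (case 2) > 92.4 MPa (case 3)
Final answer: 1, 2, 3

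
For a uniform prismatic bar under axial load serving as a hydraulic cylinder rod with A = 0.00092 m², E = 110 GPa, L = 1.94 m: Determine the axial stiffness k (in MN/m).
Model: a uniform prismatic bar under axial load, so k = (A·E) / L.
Convert to SI units:
  E = 110 GPa = 1.1 × 10¹¹ Pa
Substitute:
  k = (0.00092 × (1.1 × 10¹¹)) / 1.94
  k = 5.216 × 10⁷ N/m
Convert: k = 5.216 × 10⁷ N/m = 52.16 MN/m
Final answer: k = 52.16 MN/m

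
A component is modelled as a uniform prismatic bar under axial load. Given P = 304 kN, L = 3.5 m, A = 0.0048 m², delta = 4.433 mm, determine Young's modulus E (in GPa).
Model: a uniform prismatic bar under axial load, so delta = (P·L) / (A·E).
Solve for E: E = (P·L) / (delta·A).
Convert to SI units:
  P = 304 kN = 304000 N
  delta = 4.433 mm = 0.004433 m
Substitute:
  E = (304000 × 3.5) / (0.004433 × 0.0048)
  E = 5 × 10¹⁰ Pa
Convert: E = 5 × 10¹⁰ Pa = 50 GPa
Final answer: E = 50 GPa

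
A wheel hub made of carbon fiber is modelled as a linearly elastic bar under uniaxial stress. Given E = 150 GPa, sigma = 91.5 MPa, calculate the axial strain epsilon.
Model: a linearly elastic bar under uniaxial stress, so sigma = E·epsilon.
Solve for epsilon: epsilon = sigma / E.
Convert to SI units:
  E = 150 GPa = 1.5 × 10¹¹ Pa
  sigma = 91.5 MPa = 9.15 × 10⁷ Pa
Substitute:
  epsilon = (9.15 × 10⁷) / (1.5 × 10¹¹)
  epsilon = 0.00061
Final answer: epsilon = 0.00061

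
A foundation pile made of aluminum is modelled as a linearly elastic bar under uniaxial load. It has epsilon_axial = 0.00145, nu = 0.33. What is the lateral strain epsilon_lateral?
Model: a linearly elastic bar under uniaxial load, so epsilon_lateral = -nu·epsilon_axial.
Substitute:
  epsilon_lateral = -(0.33 × 0.00145)
  epsilon_lateral = -0.0004785
Final answer: epsilon_lateral = -0.0004785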